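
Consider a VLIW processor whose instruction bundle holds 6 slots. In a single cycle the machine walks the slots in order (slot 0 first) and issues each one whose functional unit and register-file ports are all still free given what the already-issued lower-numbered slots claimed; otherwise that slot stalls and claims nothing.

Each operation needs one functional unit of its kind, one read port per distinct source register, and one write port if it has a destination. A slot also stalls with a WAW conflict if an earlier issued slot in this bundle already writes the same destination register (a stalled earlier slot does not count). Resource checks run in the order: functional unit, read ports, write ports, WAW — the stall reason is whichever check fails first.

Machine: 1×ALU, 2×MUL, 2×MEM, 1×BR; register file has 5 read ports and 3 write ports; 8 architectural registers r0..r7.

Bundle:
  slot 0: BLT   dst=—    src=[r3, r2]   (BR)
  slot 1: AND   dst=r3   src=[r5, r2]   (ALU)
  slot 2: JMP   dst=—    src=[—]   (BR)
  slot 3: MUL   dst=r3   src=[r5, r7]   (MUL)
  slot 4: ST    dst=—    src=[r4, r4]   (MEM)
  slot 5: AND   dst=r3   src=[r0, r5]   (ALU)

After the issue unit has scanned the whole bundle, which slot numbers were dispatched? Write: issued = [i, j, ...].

slot 0 (BR): ISSUE — free A1,Mu2,Ld2,B0 rp3 wp3
slot 1 (ALU): ISSUE — free A0,Mu2,Ld2,B0 rp1 wp2
slot 2 (BR): stall FU — free A0,Mu2,Ld2,B0 rp1 wp2
slot 3 (MUL): stall RD_PORT — free A0,Mu2,Ld2,B0 rp1 wp2
slot 4 (MEM): ISSUE — free A0,Mu2,Ld1,B0 rp0 wp2
slot 5 (ALU): stall FU — free A0,Mu2,Ld1,B0 rp0 wp2

issued = [0, 1, 4]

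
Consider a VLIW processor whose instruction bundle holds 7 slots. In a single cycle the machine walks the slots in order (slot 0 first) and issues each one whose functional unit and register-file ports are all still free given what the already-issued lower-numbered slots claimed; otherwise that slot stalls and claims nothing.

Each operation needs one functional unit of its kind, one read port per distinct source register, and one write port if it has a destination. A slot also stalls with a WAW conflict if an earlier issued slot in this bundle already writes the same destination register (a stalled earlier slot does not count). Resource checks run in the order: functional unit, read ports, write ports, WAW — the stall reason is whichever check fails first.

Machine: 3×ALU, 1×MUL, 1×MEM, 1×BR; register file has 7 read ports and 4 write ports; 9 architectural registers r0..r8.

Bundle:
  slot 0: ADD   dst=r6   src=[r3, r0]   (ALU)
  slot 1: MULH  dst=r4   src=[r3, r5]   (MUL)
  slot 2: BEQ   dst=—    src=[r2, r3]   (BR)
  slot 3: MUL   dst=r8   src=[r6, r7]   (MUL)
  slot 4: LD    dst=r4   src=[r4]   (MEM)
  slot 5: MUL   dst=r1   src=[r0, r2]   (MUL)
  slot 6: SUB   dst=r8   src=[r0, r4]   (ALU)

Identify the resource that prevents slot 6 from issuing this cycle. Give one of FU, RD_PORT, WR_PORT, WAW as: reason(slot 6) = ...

reason(slot 6) = RD_PORT

#0 ALU src=r3,r0 dispatched  <A:2 Mu:1 Ld:1 B:1 rd:5 wr:3>
#1 MUL src=r3,r5 dispatched  <A:2 Mu:0 Ld:1 B:1 rd:3 wr:2>
#2 BR src=r2,r3 dispatched  <A:2 Mu:0 Ld:1 B:0 rd:1 wr:2>
#3 MUL src=r6,r7 held:FU  <A:2 Mu:0 Ld:1 B:0 rd:1 wr:2>
#4 MEM src=r4 held:WAW  <A:2 Mu:0 Ld:1 B:0 rd:1 wr:2>
#5 MUL src=r0,r2 held:FU  <A:2 Mu:0 Ld:1 B:0 rd:1 wr:2>
#6 ALU src=r0,r4 held:RD_PORT  <A:2 Mu:0 Ld:1 B:0 rd:1 wr:2>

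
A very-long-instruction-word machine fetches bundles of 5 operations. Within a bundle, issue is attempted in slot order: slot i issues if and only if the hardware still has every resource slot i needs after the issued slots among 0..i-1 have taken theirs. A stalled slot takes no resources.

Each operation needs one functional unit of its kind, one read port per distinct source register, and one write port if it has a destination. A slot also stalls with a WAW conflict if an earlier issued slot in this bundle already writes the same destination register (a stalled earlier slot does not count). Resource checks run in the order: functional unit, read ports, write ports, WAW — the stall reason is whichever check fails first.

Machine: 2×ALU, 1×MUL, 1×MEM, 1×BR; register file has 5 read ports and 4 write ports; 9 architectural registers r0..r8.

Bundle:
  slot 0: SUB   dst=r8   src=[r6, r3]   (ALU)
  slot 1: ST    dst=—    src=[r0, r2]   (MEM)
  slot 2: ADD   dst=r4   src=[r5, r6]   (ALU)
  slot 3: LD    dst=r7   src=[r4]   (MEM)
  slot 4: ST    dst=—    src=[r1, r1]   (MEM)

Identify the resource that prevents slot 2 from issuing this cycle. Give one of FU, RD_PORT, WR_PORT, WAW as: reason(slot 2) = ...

#0 ALU src=r6,r3 dispatched  <A:1 Mu:1 Ld:1 B:1 rd:3 wr:3>
#1 MEM src=r0,r2 dispatched  <A:1 Mu:1 Ld:0 B:1 rd:1 wr:3>
#2 ALU src=r5,r6 held:RD_PORT  <A:1 Mu:1 Ld:0 B:1 rd:1 wr:3>
#3 MEM src=r4 held:FU  <A:1 Mu:1 Ld:0 B:1 rd:1 wr:3>
#4 MEM src=r1,r1 held:FU  <A:1 Mu:1 Ld:0 B:1 rd:1 wr:3>

reason(slot 2) = RD_PORT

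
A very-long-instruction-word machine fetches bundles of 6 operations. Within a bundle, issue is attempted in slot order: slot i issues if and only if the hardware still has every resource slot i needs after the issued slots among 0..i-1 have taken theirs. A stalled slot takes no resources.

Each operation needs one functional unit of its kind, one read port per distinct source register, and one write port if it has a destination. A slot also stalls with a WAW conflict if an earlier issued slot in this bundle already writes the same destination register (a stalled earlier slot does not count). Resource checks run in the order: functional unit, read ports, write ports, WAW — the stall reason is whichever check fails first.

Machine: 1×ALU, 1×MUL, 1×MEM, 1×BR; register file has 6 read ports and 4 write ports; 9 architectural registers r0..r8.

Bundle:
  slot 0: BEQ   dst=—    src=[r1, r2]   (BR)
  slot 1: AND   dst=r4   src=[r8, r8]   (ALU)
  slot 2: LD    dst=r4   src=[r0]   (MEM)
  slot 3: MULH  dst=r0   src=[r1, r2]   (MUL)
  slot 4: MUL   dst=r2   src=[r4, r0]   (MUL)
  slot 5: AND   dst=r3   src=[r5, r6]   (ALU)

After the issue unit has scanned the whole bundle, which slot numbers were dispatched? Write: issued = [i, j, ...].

issued = [0, 1, 3]

#0 BR src=r1,r2 dispatched  <A:1 Mu:1 Ld:1 B:0 rd:4 wr:4>
#1 ALU src=r8,r8 dispatched  <A:0 Mu:1 Ld:1 B:0 rd:3 wr:3>
#2 MEM src=r0 held:WAW  <A:0 Mu:1 Ld:1 B:0 rd:3 wr:3>
#3 MUL src=r1,r2 dispatched  <A:0 Mu:0 Ld:1 B:0 rd:1 wr:2>
#4 MUL src=r4,r0 held:FU  <A:0 Mu:0 Ld:1 B:0 rd:1 wr:2>
#5 ALU src=r5,r6 held:FU  <A:0 Mu:0 Ld:1 B:0 rd:1 wr:2>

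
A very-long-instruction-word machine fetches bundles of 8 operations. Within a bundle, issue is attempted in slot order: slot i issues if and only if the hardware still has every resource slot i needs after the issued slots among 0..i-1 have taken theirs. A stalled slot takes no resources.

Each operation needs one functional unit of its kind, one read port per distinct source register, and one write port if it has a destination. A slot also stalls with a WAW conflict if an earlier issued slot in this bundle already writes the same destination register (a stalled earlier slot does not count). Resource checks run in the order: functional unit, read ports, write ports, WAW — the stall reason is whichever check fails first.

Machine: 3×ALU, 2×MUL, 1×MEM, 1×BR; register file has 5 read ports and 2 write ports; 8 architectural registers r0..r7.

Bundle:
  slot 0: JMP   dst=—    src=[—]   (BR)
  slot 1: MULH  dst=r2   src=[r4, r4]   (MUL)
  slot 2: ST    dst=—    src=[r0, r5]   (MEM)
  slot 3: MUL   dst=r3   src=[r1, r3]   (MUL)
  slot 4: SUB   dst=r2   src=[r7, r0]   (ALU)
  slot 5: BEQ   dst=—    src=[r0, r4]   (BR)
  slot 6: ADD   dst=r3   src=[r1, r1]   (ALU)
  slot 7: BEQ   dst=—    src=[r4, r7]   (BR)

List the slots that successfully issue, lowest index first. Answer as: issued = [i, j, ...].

issued = [0, 1, 2, 3]

(0) want 1×BR +0rd +0wr — yes → AL3|MU2|ME1|BR0|rd5|wr2
(1) want 1×MUL +1rd +1wr — yes → AL3|MU1|ME1|BR0|rd4|wr1
(2) want 1×MEM +2rd +0wr — yes → AL3|MU1|ME0|BR0|rd2|wr1
(3) want 1×MUL +2rd +1wr — yes → AL3|MU0|ME0|BR0|rd0|wr0
(4) want 1×ALU +2rd +1wr — RD_PORT → AL3|MU0|ME0|BR0|rd0|wr0
(5) want 1×BR +2rd +0wr — FU → AL3|MU0|ME0|BR0|rd0|wr0
(6) want 1×ALU +1rd +1wr — RD_PORT → AL3|MU0|ME0|BR0|rd0|wr0
(7) want 1×BR +2rd +0wr — FU → AL3|MU0|ME0|BR0|rd0|wr0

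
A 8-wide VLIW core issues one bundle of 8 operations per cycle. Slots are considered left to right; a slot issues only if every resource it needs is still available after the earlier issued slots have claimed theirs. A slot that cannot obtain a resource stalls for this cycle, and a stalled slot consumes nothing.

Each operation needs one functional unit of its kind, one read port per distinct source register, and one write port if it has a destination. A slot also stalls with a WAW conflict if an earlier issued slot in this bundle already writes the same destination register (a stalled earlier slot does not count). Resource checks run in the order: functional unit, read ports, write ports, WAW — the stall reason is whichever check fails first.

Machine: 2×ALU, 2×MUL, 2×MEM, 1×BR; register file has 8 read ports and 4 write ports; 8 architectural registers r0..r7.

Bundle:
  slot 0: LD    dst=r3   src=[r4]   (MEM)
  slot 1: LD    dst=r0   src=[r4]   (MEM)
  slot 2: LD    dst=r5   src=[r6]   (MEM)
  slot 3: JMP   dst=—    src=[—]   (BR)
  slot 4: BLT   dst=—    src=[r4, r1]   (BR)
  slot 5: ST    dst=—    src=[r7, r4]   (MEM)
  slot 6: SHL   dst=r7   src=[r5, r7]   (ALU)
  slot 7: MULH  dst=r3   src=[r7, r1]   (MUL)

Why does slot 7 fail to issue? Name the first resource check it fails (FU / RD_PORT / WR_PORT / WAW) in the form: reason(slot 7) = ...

  0. MEM→r3 ⇒ go  {2A/2Mu/1Ld/1B | 7r 3w}
  1. MEM→r0 ⇒ go  {2A/2Mu/0Ld/1B | 6r 2w}
  2. MEM→r5 ⇒ no(FU)  {2A/2Mu/0Ld/1B | 6r 2w}
  3. BR ⇒ go  {2A/2Mu/0Ld/0B | 6r 2w}
  4. BR ⇒ no(FU)  {2A/2Mu/0Ld/0B | 6r 2w}
  5. MEM ⇒ no(FU)  {2A/2Mu/0Ld/0B | 6r 2w}
  6. ALU→r7 ⇒ go  {1A/2Mu/0Ld/0B | 4r 1w}
  7. MUL→r3 ⇒ no(WAW)  {1A/2Mu/0Ld/0B | 4r 1w}

reason(slot 7) = WAW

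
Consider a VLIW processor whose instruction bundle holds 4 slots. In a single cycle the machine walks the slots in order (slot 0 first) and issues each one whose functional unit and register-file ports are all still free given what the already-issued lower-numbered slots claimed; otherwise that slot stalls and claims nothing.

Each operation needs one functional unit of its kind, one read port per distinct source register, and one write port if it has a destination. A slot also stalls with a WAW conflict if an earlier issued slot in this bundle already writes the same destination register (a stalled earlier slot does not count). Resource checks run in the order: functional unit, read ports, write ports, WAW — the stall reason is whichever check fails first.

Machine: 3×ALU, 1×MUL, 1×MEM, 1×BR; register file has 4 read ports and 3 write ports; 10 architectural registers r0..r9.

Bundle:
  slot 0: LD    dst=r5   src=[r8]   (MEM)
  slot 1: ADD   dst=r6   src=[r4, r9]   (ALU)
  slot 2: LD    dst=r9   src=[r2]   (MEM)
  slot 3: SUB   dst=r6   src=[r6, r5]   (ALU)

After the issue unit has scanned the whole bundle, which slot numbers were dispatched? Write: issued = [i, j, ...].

issued = [0, 1]

(0) want 1×MEM +1rd +1wr — yes → AL3|MU1|ME0|BR1|rd3|wr2
(1) want 1×ALU +2rd +1wr — yes → AL2|MU1|ME0|BR1|rd1|wr1
(2) want 1×MEM +1rd +1wr — FU → AL2|MU1|ME0|BR1|rd1|wr1
(3) want 1×ALU +2rd +1wr — RD_PORT → AL2|MU1|ME0|BR1|rd1|wr1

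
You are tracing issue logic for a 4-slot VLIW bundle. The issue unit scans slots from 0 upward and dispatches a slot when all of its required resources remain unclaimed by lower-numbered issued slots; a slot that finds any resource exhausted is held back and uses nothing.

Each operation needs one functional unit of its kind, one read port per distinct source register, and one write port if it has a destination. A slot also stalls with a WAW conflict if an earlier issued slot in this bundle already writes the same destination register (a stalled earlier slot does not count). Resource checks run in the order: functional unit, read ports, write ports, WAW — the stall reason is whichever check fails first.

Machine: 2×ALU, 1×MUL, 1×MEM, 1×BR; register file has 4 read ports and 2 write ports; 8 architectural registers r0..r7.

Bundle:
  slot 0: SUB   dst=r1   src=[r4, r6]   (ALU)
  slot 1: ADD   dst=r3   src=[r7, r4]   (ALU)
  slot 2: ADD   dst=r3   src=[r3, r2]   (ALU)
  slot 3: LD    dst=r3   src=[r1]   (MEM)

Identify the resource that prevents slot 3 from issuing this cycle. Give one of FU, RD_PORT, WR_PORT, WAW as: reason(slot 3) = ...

(0) want 1×ALU +2rd +1wr — yes → AL1|MU1|ME1|BR1|rd2|wr1
(1) want 1×ALU +2rd +1wr — yes → AL0|MU1|ME1|BR1|rd0|wr0
(2) want 1×ALU +2rd +1wr — FU → AL0|MU1|ME1|BR1|rd0|wr0
(3) want 1×MEM +1rd +1wr — RD_PORT → AL0|MU1|ME1|BR1|rd0|wr0

reason(slot 3) = RD_PORT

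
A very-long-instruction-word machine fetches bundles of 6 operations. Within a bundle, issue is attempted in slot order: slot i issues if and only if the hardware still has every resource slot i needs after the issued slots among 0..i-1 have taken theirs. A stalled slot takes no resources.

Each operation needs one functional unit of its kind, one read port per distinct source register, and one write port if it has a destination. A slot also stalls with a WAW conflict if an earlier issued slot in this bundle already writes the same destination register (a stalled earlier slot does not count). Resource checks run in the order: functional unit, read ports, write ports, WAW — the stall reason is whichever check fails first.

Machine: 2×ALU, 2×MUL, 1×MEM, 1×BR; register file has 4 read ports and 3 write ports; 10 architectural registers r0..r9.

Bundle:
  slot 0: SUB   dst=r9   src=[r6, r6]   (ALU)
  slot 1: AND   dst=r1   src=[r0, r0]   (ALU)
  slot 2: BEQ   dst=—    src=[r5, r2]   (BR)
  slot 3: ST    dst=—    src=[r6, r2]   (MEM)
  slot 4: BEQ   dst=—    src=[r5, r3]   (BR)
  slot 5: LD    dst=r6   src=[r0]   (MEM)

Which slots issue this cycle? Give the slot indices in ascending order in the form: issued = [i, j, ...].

issued = [0, 1, 2]

[0] ALU needs rd=1 wr=1: ok; after: ALU=1 MUL=2 MEM=1 BR=1, R=3, W=2
[1] ALU needs rd=1 wr=1: ok; after: ALU=0 MUL=2 MEM=1 BR=1, R=2, W=1
[2] BR needs rd=2 wr=0: ok; after: ALU=0 MUL=2 MEM=1 BR=0, R=0, W=1
[3] MEM needs rd=2 wr=0: RD_PORT; after: ALU=0 MUL=2 MEM=1 BR=0, R=0, W=1
[4] BR needs rd=2 wr=0: FU; after: ALU=0 MUL=2 MEM=1 BR=0, R=0, W=1
[5] MEM needs rd=1 wr=1: RD_PORT; after: ALU=0 MUL=2 MEM=1 BR=0, R=0, W=1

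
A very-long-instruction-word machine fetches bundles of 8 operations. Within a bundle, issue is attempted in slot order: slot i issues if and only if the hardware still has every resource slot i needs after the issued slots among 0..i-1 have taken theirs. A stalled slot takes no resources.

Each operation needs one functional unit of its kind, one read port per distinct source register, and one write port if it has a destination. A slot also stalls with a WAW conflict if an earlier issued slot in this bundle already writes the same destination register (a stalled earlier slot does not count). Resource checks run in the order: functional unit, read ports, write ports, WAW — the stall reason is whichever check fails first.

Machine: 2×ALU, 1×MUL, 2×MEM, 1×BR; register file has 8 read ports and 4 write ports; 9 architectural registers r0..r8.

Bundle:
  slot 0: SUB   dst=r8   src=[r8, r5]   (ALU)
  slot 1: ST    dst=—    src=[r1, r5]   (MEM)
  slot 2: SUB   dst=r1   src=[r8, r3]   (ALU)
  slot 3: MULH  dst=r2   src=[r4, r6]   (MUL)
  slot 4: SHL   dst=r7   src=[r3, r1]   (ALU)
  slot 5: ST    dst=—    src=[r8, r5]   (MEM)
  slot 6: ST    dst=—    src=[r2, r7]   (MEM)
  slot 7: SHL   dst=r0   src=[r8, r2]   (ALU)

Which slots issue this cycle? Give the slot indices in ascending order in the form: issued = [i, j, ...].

#0 ALU src=r8,r5 dispatched  <A:1 Mu:1 Ld:2 B:1 rd:6 wr:3>
#1 MEM src=r1,r5 dispatched  <A:1 Mu:1 Ld:1 B:1 rd:4 wr:3>
#2 ALU src=r8,r3 dispatched  <A:0 Mu:1 Ld:1 B:1 rd:2 wr:2>
#3 MUL src=r4,r6 dispatched  <A:0 Mu:0 Ld:1 B:1 rd:0 wr:1>
#4 ALU src=r3,r1 held:FU  <A:0 Mu:0 Ld:1 B:1 rd:0 wr:1>
#5 MEM src=r8,r5 held:RD_PORT  <A:0 Mu:0 Ld:1 B:1 rd:0 wr:1>
#6 MEM src=r2,r7 held:RD_PORT  <A:0 Mu:0 Ld:1 B:1 rd:0 wr:1>
#7 ALU src=r8,r2 held:FU  <A:0 Mu:0 Ld:1 B:1 rd:0 wr:1>

issued = [0, 1, 2, 3]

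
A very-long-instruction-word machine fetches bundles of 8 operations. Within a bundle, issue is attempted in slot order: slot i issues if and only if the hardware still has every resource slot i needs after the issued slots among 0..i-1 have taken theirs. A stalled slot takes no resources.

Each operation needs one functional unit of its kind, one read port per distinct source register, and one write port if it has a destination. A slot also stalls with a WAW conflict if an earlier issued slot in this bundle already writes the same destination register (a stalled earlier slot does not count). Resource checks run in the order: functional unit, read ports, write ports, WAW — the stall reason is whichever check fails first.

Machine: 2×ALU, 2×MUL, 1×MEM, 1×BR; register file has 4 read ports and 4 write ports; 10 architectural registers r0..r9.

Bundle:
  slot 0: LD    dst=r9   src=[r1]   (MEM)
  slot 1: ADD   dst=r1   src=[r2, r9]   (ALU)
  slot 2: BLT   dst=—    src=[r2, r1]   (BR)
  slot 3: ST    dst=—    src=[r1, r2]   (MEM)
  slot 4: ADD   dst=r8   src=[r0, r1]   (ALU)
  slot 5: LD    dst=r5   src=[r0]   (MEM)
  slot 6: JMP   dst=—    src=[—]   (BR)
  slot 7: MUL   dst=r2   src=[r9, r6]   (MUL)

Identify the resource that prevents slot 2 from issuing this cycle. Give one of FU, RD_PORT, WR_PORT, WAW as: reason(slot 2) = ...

  0. MEM→r9 ⇒ go  {2A/2Mu/0Ld/1B | 3r 3w}
  1. ALU→r1 ⇒ go  {1A/2Mu/0Ld/1B | 1r 2w}
  2. BR ⇒ no(RD_PORT)  {1A/2Mu/0Ld/1B | 1r 2w}
  3. MEM ⇒ no(FU)  {1A/2Mu/0Ld/1B | 1r 2w}
  4. ALU→r8 ⇒ no(RD_PORT)  {1A/2Mu/0Ld/1B | 1r 2w}
  5. MEM→r5 ⇒ no(FU)  {1A/2Mu/0Ld/1B | 1r 2w}
  6. BR ⇒ go  {1A/2Mu/0Ld/0B | 1r 2w}
  7. MUL→r2 ⇒ no(RD_PORT)  {1A/2Mu/0Ld/0B | 1r 2w}

reason(slot 2) = RD_PORT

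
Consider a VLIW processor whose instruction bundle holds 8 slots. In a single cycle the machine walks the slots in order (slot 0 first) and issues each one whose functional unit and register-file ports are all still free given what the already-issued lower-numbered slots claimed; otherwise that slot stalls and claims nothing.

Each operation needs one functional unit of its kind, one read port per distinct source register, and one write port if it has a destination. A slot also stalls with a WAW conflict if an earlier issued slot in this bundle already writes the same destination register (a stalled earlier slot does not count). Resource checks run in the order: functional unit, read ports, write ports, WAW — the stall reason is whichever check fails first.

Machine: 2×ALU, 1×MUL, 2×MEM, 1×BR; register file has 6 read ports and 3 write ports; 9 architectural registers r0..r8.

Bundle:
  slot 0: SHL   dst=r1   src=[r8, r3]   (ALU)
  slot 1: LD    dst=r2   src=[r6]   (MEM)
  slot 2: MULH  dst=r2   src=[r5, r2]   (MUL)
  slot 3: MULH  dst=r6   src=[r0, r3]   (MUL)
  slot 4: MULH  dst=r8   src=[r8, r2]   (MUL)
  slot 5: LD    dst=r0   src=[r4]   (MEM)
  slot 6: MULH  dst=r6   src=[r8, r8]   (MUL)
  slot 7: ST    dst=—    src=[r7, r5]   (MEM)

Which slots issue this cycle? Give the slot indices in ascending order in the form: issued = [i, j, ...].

issued = [0, 1, 3]

  0. ALU→r1 ⇒ go  {1A/1Mu/2Ld/1B | 4r 2w}
  1. MEM→r2 ⇒ go  {1A/1Mu/1Ld/1B | 3r 1w}
  2. MUL→r2 ⇒ no(WAW)  {1A/1Mu/1Ld/1B | 3r 1w}
  3. MUL→r6 ⇒ go  {1A/0Mu/1Ld/1B | 1r 0w}
  4. MUL→r8 ⇒ no(FU)  {1A/0Mu/1Ld/1B | 1r 0w}
  5. MEM→r0 ⇒ no(WR_PORT)  {1A/0Mu/1Ld/1B | 1r 0w}
  6. MUL→r6 ⇒ no(FU)  {1A/0Mu/1Ld/1B | 1r 0w}
  7. MEM ⇒ no(RD_PORT)  {1A/0Mu/1Ld/1B | 1r 0w}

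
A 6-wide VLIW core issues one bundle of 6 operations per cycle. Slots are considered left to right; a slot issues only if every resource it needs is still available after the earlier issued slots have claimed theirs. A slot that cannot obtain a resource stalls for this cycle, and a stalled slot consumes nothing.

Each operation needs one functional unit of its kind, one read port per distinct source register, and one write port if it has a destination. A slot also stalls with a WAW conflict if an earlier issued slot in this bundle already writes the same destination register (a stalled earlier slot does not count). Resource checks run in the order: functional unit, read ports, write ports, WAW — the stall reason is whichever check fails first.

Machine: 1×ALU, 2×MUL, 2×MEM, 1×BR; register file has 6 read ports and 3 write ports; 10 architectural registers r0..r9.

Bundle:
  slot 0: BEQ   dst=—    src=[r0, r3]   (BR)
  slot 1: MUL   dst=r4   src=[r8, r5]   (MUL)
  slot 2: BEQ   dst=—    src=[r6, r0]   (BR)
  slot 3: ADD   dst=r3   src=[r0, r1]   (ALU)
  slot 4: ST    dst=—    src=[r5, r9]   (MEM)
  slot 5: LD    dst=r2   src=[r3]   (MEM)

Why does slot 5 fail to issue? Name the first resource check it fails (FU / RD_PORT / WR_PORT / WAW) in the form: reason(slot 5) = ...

  0. BR ⇒ go  {1A/2Mu/2Ld/0B | 4r 3w}
  1. MUL→r4 ⇒ go  {1A/1Mu/2Ld/0B | 2r 2w}
  2. BR ⇒ no(FU)  {1A/1Mu/2Ld/0B | 2r 2w}
  3. ALU→r3 ⇒ go  {0A/1Mu/2Ld/0B | 0r 1w}
  4. MEM ⇒ no(RD_PORT)  {0A/1Mu/2Ld/0B | 0r 1w}
  5. MEM→r2 ⇒ no(RD_PORT)  {0A/1Mu/2Ld/0B | 0r 1w}

reason(slot 5) = RD_PORT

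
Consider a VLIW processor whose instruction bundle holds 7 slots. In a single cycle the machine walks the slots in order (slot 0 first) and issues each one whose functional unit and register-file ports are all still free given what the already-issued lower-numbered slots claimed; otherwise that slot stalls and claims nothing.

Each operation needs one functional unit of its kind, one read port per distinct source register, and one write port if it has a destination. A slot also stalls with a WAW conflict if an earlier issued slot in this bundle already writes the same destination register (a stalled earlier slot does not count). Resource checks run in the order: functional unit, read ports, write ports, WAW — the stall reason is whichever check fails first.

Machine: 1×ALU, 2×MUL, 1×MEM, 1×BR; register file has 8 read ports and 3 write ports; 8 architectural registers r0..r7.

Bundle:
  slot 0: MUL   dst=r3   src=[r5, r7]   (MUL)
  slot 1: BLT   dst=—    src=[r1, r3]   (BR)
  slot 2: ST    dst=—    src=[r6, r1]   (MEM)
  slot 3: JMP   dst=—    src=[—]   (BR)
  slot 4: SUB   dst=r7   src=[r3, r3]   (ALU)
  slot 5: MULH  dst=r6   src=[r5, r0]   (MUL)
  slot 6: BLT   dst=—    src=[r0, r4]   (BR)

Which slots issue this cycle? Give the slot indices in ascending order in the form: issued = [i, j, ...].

[0] MUL needs rd=2 wr=1: ok; after: ALU=1 MUL=1 MEM=1 BR=1, R=6, W=2
[1] BR needs rd=2 wr=0: ok; after: ALU=1 MUL=1 MEM=1 BR=0, R=4, W=2
[2] MEM needs rd=2 wr=0: ok; after: ALU=1 MUL=1 MEM=0 BR=0, R=2, W=2
[3] BR needs rd=0 wr=0: FU; after: ALU=1 MUL=1 MEM=0 BR=0, R=2, W=2
[4] ALU needs rd=1 wr=1: ok; after: ALU=0 MUL=1 MEM=0 BR=0, R=1, W=1
[5] MUL needs rd=2 wr=1: RD_PORT; after: ALU=0 MUL=1 MEM=0 BR=0, R=1, W=1
[6] BR needs rd=2 wr=0: FU; after: ALU=0 MUL=1 MEM=0 BR=0, R=1, W=1

issued = [0, 1, 2, 4]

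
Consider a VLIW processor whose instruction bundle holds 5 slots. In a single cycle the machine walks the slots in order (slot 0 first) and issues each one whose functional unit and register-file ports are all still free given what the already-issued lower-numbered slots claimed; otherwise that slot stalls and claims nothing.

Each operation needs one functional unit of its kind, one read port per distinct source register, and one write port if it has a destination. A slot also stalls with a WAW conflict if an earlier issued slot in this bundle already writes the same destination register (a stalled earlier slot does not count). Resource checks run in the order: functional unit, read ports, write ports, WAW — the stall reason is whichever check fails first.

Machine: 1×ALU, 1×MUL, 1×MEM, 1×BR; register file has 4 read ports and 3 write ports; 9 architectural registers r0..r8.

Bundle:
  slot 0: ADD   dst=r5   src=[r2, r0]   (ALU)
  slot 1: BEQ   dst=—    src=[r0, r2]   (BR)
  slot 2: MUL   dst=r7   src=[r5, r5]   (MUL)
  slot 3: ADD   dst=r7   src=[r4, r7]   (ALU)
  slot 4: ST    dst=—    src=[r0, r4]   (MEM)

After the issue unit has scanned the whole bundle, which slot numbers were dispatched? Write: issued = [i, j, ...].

[0] ALU needs rd=2 wr=1: ok; after: ALU=0 MUL=1 MEM=1 BR=1, R=2, W=2
[1] BR needs rd=2 wr=0: ok; after: ALU=0 MUL=1 MEM=1 BR=0, R=0, W=2
[2] MUL needs rd=1 wr=1: RD_PORT; after: ALU=0 MUL=1 MEM=1 BR=0, R=0, W=2
[3] ALU needs rd=2 wr=1: FU; after: ALU=0 MUL=1 MEM=1 BR=0, R=0, W=2
[4] MEM needs rd=2 wr=0: RD_PORT; after: ALU=0 MUL=1 MEM=1 BR=0, R=0, W=2

issued = [0, 1]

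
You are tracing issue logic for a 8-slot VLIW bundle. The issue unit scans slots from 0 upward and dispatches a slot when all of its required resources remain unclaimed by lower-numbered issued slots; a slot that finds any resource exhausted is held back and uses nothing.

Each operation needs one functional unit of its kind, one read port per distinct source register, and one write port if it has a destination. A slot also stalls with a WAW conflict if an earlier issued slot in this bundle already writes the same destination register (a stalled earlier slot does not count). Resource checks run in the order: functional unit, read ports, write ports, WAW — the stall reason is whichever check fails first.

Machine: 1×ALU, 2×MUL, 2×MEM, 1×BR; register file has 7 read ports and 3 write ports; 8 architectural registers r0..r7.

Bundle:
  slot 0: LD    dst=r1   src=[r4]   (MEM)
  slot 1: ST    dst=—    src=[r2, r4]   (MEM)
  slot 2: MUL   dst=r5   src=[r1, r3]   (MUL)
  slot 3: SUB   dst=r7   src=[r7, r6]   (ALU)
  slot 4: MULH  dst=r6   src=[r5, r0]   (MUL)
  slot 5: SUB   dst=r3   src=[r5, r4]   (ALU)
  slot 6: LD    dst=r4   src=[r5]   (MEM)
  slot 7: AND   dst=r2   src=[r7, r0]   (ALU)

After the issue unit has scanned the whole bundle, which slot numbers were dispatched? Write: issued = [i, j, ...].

issued = [0, 1, 2, 3]

#0 MEM src=r4 dispatched  <A:1 Mu:2 Ld:1 B:1 rd:6 wr:2>
#1 MEM src=r2,r4 dispatched  <A:1 Mu:2 Ld:0 B:1 rd:4 wr:2>
#2 MUL src=r1,r3 dispatched  <A:1 Mu:1 Ld:0 B:1 rd:2 wr:1>
#3 ALU src=r7,r6 dispatched  <A:0 Mu:1 Ld:0 B:1 rd:0 wr:0>
#4 MUL src=r5,r0 held:RD_PORT  <A:0 Mu:1 Ld:0 B:1 rd:0 wr:0>
#5 ALU src=r5,r4 held:FU  <A:0 Mu:1 Ld:0 B:1 rd:0 wr:0>
#6 MEM src=r5 held:FU  <A:0 Mu:1 Ld:0 B:1 rd:0 wr:0>
#7 ALU src=r7,r0 held:FU  <A:0 Mu:1 Ld:0 B:1 rd:0 wr:0>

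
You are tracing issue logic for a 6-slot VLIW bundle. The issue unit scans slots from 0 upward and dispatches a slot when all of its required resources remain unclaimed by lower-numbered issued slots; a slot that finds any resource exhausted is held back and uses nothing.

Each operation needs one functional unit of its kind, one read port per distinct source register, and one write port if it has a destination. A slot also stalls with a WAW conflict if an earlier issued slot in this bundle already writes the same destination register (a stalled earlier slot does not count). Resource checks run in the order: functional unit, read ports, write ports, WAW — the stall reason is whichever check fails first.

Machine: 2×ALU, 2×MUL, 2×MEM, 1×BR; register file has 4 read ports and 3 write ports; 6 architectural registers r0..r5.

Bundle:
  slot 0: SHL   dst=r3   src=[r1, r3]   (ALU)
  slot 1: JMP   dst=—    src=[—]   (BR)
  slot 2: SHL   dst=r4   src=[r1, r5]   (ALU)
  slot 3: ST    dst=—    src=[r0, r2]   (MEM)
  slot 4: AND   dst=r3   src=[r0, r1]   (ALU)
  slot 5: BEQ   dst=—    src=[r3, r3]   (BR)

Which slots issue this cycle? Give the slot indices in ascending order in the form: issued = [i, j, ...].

issued = [0, 1, 2]

(0) want 1×ALU +2rd +1wr — yes → AL1|MU2|ME2|BR1|rd2|wr2
(1) want 1×BR +0rd +0wr — yes → AL1|MU2|ME2|BR0|rd2|wr2
(2) want 1×ALU +2rd +1wr — yes → AL0|MU2|ME2|BR0|rd0|wr1
(3) want 1×MEM +2rd +0wr — RD_PORT → AL0|MU2|ME2|BR0|rd0|wr1
(4) want 1×ALU +2rd +1wr — FU → AL0|MU2|ME2|BR0|rd0|wr1
(5) want 1×BR +1rd +0wr — FU → AL0|MU2|ME2|BR0|rd0|wr1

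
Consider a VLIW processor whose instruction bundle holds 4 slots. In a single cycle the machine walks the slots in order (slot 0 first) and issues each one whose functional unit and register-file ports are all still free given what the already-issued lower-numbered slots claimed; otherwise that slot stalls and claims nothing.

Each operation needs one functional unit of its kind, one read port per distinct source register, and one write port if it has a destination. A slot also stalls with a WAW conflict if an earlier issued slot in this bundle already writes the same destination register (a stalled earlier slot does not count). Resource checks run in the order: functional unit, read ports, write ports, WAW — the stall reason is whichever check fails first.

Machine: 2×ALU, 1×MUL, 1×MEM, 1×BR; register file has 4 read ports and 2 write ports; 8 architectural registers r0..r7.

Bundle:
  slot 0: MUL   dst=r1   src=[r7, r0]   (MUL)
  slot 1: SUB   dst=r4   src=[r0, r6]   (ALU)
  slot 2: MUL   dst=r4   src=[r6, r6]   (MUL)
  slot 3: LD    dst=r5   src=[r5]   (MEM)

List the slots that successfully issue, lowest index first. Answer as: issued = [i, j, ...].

  0. MUL→r1 ⇒ go  {2A/0Mu/1Ld/1B | 2r 1w}
  1. ALU→r4 ⇒ go  {1A/0Mu/1Ld/1B | 0r 0w}
  2. MUL→r4 ⇒ no(FU)  {1A/0Mu/1Ld/1B | 0r 0w}
  3. MEM→r5 ⇒ no(RD_PORT)  {1A/0Mu/1Ld/1B | 0r 0w}

issued = [0, 1]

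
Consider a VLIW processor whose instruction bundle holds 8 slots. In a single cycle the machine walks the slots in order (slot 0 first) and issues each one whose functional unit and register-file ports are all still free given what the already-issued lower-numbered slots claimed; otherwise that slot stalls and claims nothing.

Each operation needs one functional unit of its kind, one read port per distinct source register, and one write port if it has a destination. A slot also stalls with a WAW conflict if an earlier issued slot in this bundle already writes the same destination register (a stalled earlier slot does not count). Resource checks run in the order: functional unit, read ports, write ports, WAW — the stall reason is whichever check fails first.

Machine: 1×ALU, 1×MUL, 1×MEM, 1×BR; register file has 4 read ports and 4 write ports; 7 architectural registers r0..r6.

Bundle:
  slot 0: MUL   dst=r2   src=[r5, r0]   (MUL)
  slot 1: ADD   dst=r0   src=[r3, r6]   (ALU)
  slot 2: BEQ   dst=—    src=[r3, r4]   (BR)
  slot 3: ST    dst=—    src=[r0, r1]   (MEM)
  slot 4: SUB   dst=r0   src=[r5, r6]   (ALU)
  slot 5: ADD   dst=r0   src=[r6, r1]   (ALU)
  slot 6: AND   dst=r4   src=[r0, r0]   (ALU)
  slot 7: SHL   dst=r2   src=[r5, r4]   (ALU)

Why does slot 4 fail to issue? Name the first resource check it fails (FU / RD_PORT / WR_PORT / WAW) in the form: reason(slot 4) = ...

  0. MUL→r2 ⇒ go  {1A/0Mu/1Ld/1B | 2r 3w}
  1. ALU→r0 ⇒ go  {0A/0Mu/1Ld/1B | 0r 2w}
  2. BR ⇒ no(RD_PORT)  {0A/0Mu/1Ld/1B | 0r 2w}
  3. MEM ⇒ no(RD_PORT)  {0A/0Mu/1Ld/1B | 0r 2w}
  4. ALU→r0 ⇒ no(FU)  {0A/0Mu/1Ld/1B | 0r 2w}
  5. ALU→r0 ⇒ no(FU)  {0A/0Mu/1Ld/1B | 0r 2w}
  6. ALU→r4 ⇒ no(FU)  {0A/0Mu/1Ld/1B | 0r 2w}
  7. ALU→r2 ⇒ no(FU)  {0A/0Mu/1Ld/1B | 0r 2w}

reason(slot 4) = FU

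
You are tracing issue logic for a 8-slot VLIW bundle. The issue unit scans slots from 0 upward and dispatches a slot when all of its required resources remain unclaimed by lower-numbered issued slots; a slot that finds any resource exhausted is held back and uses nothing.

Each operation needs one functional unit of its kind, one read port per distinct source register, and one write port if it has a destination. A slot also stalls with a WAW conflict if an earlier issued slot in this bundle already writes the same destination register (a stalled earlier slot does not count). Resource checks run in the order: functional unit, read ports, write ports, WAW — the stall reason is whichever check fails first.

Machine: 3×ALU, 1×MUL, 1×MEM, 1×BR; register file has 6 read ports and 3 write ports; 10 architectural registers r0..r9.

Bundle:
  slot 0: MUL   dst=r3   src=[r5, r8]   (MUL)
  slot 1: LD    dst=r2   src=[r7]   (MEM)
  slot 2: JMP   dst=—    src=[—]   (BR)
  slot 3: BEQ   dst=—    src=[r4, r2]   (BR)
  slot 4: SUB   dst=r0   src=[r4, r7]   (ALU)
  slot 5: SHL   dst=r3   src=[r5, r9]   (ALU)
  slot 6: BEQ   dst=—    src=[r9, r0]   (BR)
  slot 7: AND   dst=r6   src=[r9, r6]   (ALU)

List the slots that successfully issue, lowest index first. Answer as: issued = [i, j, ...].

issued = [0, 1, 2, 4]

[0] MUL needs rd=2 wr=1: ok; after: ALU=3 MUL=0 MEM=1 BR=1, R=4, W=2
[1] MEM needs rd=1 wr=1: ok; after: ALU=3 MUL=0 MEM=0 BR=1, R=3, W=1
[2] BR needs rd=0 wr=0: ok; after: ALU=3 MUL=0 MEM=0 BR=0, R=3, W=1
[3] BR needs rd=2 wr=0: FU; after: ALU=3 MUL=0 MEM=0 BR=0, R=3, W=1
[4] ALU needs rd=2 wr=1: ok; after: ALU=2 MUL=0 MEM=0 BR=0, R=1, W=0
[5] ALU needs rd=2 wr=1: RD_PORT; after: ALU=2 MUL=0 MEM=0 BR=0, R=1, W=0
[6] BR needs rd=2 wr=0: FU; after: ALU=2 MUL=0 MEM=0 BR=0, R=1, W=0
[7] ALU needs rd=2 wr=1: RD_PORT; after: ALU=2 MUL=0 MEM=0 BR=0, R=1, W=0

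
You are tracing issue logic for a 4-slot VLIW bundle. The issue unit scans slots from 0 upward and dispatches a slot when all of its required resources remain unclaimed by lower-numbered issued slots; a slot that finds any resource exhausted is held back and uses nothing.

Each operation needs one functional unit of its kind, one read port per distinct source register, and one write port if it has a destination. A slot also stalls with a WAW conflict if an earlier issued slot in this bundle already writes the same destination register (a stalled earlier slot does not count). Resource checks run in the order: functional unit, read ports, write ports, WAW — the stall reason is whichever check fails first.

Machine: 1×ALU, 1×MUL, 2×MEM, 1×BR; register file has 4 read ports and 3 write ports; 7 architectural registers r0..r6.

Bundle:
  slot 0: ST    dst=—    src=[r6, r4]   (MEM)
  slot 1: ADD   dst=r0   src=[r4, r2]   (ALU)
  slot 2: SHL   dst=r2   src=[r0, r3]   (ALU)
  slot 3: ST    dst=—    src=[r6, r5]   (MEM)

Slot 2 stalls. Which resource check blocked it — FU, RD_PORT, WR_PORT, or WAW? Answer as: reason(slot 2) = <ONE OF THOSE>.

reason(slot 2) = FU

slot 0 (MEM): ISSUE — free A1,Mu1,Ld1,B1 rp2 wp3
slot 1 (ALU): ISSUE — free A0,Mu1,Ld1,B1 rp0 wp2
slot 2 (ALU): stall FU — free A0,Mu1,Ld1,B1 rp0 wp2
slot 3 (MEM): stall RD_PORT — free A0,Mu1,Ld1,B1 rp0 wp2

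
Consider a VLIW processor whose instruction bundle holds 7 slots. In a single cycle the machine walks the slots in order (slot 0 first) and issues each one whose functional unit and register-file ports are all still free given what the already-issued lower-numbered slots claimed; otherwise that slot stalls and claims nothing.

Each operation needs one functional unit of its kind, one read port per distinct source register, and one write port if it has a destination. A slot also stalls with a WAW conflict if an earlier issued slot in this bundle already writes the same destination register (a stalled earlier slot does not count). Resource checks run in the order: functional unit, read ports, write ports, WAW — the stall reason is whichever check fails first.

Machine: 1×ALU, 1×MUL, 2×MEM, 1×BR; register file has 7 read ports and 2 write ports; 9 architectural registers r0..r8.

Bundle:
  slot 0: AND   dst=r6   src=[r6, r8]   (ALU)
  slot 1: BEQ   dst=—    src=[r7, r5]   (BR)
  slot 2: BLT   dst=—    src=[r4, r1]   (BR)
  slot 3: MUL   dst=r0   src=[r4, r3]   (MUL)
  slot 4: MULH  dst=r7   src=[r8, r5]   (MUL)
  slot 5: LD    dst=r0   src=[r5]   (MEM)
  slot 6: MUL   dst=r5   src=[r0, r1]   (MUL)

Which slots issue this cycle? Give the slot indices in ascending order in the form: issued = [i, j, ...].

issued = [0, 1, 3]

[0] ALU needs rd=2 wr=1: ok; after: ALU=0 MUL=1 MEM=2 BR=1, R=5, W=1
[1] BR needs rd=2 wr=0: ok; after: ALU=0 MUL=1 MEM=2 BR=0, R=3, W=1
[2] BR needs rd=2 wr=0: FU; after: ALU=0 MUL=1 MEM=2 BR=0, R=3, W=1
[3] MUL needs rd=2 wr=1: ok; after: ALU=0 MUL=0 MEM=2 BR=0, R=1, W=0
[4] MUL needs rd=2 wr=1: FU; after: ALU=0 MUL=0 MEM=2 BR=0, R=1, W=0
[5] MEM needs rd=1 wr=1: WR_PORT; after: ALU=0 MUL=0 MEM=2 BR=0, R=1, W=0
[6] MUL needs rd=2 wr=1: FU; after: ALU=0 MUL=0 MEM=2 BR=0, R=1, W=0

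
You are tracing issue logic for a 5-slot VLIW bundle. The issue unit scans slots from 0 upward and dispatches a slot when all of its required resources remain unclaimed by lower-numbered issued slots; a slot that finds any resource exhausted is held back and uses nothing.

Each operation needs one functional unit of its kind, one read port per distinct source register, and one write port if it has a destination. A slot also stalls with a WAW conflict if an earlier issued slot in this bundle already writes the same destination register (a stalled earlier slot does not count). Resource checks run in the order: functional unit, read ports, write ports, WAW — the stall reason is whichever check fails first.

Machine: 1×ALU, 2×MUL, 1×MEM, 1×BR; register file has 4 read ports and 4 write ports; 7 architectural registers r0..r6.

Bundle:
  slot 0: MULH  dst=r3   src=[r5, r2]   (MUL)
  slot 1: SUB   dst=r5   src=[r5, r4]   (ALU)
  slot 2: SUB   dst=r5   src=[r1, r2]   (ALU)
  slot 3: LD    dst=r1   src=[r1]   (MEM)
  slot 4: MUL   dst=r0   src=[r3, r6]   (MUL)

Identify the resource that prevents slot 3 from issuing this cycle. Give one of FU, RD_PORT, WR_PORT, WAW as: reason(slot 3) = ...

slot 0 (MUL): ISSUE — free A1,Mu1,Ld1,B1 rp2 wp3
slot 1 (ALU): ISSUE — free A0,Mu1,Ld1,B1 rp0 wp2
slot 2 (ALU): stall FU — free A0,Mu1,Ld1,B1 rp0 wp2
slot 3 (MEM): stall RD_PORT — free A0,Mu1,Ld1,B1 rp0 wp2
slot 4 (MUL): stall RD_PORT — free A0,Mu1,Ld1,B1 rp0 wp2

reason(slot 3) = RD_PORT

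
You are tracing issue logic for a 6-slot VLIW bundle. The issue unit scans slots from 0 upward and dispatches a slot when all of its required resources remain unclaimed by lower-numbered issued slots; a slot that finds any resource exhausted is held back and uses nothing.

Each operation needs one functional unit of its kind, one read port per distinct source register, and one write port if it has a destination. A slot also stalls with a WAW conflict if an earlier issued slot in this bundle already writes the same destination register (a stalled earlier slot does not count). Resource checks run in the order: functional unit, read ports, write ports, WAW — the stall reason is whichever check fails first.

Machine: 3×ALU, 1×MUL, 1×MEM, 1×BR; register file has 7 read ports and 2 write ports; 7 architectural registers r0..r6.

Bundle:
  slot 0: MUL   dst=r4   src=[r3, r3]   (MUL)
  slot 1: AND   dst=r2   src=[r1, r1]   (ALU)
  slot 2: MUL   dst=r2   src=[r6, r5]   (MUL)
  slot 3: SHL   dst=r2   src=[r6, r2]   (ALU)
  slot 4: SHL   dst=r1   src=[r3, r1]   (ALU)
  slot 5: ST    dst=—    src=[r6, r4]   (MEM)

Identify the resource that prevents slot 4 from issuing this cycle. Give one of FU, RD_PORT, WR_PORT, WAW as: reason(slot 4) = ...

reason(slot 4) = WR_PORT

#0 MUL src=r3,r3 dispatched  <A:3 Mu:0 Ld:1 B:1 rd:6 wr:1>
#1 ALU src=r1,r1 dispatched  <A:2 Mu:0 Ld:1 B:1 rd:5 wr:0>
#2 MUL src=r6,r5 held:FU  <A:2 Mu:0 Ld:1 B:1 rd:5 wr:0>
#3 ALU src=r6,r2 held:WR_PORT  <A:2 Mu:0 Ld:1 B:1 rd:5 wr:0>
#4 ALU src=r3,r1 held:WR_PORT  <A:2 Mu:0 Ld:1 B:1 rd:5 wr:0>
#5 MEM src=r6,r4 dispatched  <A:2 Mu:0 Ld:0 B:1 rd:3 wr:0>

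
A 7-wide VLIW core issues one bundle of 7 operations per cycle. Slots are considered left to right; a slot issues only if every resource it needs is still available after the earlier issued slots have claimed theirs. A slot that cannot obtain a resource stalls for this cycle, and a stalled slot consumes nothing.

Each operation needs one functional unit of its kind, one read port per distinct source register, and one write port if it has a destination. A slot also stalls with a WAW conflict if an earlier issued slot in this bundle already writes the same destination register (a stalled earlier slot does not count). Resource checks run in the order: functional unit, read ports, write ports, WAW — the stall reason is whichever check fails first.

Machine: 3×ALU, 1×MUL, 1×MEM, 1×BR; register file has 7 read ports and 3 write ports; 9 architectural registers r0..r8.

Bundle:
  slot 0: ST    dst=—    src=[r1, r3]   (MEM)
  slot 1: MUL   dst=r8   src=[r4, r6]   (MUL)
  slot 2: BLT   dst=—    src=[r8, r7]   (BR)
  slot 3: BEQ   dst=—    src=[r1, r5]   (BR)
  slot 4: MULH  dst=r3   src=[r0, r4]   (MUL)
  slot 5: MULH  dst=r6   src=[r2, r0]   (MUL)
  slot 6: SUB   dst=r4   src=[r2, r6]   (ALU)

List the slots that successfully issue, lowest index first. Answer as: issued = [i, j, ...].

#0 MEM src=r1,r3 dispatched  <A:3 Mu:1 Ld:0 B:1 rd:5 wr:3>
#1 MUL src=r4,r6 dispatched  <A:3 Mu:0 Ld:0 B:1 rd:3 wr:2>
#2 BR src=r8,r7 dispatched  <A:3 Mu:0 Ld:0 B:0 rd:1 wr:2>
#3 BR src=r1,r5 held:FU  <A:3 Mu:0 Ld:0 B:0 rd:1 wr:2>
#4 MUL src=r0,r4 held:FU  <A:3 Mu:0 Ld:0 B:0 rd:1 wr:2>
#5 MUL src=r2,r0 held:FU  <A:3 Mu:0 Ld:0 B:0 rd:1 wr:2>
#6 ALU src=r2,r6 held:RD_PORT  <A:3 Mu:0 Ld:0 B:0 rd:1 wr:2>

issued = [0, 1, 2]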